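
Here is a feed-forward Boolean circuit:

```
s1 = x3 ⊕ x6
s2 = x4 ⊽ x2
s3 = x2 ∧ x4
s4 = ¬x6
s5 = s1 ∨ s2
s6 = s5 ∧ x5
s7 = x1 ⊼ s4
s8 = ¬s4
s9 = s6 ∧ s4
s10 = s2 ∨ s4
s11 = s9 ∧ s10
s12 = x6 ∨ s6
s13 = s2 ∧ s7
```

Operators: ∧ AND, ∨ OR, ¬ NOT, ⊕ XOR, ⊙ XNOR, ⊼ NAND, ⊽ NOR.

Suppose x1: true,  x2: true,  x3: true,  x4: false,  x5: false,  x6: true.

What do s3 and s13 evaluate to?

s3 = false; s13 = false

s2 = x4 NOR x2 = false NOR true = false
s3 = x2 AND x4 = true AND false = false
s4 = NOT x6 = NOT true = false
s7 = x1 NAND s4 = true NAND false = true
s13 = s2 AND s7 = false AND true = false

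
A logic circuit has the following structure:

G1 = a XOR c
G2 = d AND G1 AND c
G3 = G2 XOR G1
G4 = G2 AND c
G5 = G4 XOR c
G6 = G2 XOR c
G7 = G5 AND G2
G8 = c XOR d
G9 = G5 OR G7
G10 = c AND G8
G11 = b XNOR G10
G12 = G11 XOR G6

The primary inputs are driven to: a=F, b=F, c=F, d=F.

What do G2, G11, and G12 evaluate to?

G2 = F, G11 = T, G12 = T

G1 = a XOR c = F XOR F = F
G2 = d AND G1 AND c = F AND F AND F = F
G6 = G2 XOR c = F XOR F = F
G8 = c XOR d = F XOR F = F
G10 = c AND G8 = F AND F = F
G11 = b XNOR G10 = F XNOR F = T
G12 = G11 XOR G6 = T XOR F = T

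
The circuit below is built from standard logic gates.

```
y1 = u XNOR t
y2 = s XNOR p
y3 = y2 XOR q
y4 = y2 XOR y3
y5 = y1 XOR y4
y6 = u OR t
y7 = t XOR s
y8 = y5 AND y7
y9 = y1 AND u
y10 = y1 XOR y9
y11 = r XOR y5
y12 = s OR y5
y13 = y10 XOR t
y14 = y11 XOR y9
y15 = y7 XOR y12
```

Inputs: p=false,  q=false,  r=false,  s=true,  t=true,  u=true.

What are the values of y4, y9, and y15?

y4 = false, y9 = true, y15 = true

y1 = u XNOR t = true XNOR true = true
y2 = s XNOR p = true XNOR false = false
y3 = y2 XOR q = false XOR false = false
y4 = y2 XOR y3 = false XOR false = false
y5 = y1 XOR y4 = true XOR false = true
y7 = t XOR s = true XOR true = false
y9 = y1 AND u = true AND true = true
y12 = s OR y5 = true OR true = true
y15 = y7 XOR y12 = false XOR true = true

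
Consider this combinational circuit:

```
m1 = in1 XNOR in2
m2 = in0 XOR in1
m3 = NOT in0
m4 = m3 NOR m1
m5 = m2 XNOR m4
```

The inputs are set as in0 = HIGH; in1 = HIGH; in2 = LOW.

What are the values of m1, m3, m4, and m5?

m1 = in1 XNOR in2 = HIGH XNOR LOW = LOW
m2 = in0 XOR in1 = HIGH XOR HIGH = LOW
m3 = NOT in0 = NOT HIGH = LOW
m4 = m3 NOR m1 = LOW NOR LOW = HIGH
m5 = m2 XNOR m4 = LOW XNOR HIGH = LOW

m1 = LOW; m3 = LOW; m4 = HIGH; m5 = LOW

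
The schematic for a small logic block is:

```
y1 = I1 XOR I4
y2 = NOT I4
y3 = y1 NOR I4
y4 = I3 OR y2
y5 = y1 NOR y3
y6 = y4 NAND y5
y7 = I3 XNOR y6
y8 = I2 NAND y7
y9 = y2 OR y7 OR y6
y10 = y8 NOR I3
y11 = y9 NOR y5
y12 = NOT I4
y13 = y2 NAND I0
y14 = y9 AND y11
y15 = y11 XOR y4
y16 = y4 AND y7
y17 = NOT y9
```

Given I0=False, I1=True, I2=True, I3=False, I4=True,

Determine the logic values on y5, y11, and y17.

y1 = I1 XOR I4 = True XOR True = False
y2 = NOT I4 = NOT True = False
y3 = y1 NOR I4 = False NOR True = False
y4 = I3 OR y2 = False OR False = False
y5 = y1 NOR y3 = False NOR False = True
y6 = y4 NAND y5 = False NAND True = True
y7 = I3 XNOR y6 = False XNOR True = False
y9 = y2 OR y7 OR y6 = False OR False OR True = True
y11 = y9 NOR y5 = True NOR True = False
y17 = NOT y9 = NOT True = False

y5 = True; y11 = False; y17 = False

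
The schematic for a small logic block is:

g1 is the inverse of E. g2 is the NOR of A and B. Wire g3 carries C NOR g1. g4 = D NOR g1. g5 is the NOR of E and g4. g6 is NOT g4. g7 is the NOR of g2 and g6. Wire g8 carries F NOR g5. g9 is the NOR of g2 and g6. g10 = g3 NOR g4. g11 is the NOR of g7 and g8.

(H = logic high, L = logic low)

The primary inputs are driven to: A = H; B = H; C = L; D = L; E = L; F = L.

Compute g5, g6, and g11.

g1 = NOT E = NOT L = H
g2 = A NOR B = H NOR H = L
g4 = D NOR g1 = L NOR H = L
g5 = E NOR g4 = L NOR L = H
g6 = NOT g4 = NOT L = H
g7 = g2 NOR g6 = L NOR H = L
g8 = F NOR g5 = L NOR H = L
g11 = g7 NOR g8 = L NOR L = H

g5 = H, g6 = H, g11 = H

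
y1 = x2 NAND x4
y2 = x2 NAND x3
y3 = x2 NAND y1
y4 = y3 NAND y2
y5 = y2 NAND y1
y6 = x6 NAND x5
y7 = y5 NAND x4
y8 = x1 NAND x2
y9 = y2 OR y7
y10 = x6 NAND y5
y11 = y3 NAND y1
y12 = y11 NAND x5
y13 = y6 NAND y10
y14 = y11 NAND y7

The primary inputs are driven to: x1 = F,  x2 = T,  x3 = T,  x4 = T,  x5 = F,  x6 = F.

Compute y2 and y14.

y1 = x2 NAND x4 = T NAND T = F
y2 = x2 NAND x3 = T NAND T = F
y3 = x2 NAND y1 = T NAND F = T
y5 = y2 NAND y1 = F NAND F = T
y7 = y5 NAND x4 = T NAND T = F
y11 = y3 NAND y1 = T NAND F = T
y14 = y11 NAND y7 = T NAND F = T

y2 = F  y14 = T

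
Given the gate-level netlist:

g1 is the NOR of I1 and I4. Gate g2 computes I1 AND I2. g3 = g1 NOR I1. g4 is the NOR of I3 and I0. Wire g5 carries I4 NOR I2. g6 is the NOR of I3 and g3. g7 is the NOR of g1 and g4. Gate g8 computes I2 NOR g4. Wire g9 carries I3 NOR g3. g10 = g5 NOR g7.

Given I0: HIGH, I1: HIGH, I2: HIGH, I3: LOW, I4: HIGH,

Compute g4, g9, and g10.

g4 = LOW, g9 = HIGH, g10 = LOW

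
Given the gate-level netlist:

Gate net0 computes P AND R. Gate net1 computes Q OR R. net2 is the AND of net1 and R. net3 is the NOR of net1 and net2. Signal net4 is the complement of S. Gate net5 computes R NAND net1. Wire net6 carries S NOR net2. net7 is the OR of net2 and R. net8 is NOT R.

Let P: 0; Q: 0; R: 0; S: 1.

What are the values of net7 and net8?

net7 = 0, net8 = 1

net1 = Q OR R = 0 OR 0 = 0
net2 = net1 AND R = 0 AND 0 = 0
net7 = net2 OR R = 0 OR 0 = 0
net8 = NOT R = NOT 0 = 1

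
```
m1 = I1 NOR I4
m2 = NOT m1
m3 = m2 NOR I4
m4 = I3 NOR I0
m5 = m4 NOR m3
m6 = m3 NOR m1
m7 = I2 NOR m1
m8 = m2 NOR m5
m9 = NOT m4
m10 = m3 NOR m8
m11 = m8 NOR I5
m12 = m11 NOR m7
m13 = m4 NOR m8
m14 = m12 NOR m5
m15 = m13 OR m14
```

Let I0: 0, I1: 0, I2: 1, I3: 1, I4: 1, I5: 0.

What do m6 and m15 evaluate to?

m6 = 1  m15 = 1

m1 = I1 NOR I4 = 0 NOR 1 = 0
m2 = NOT m1 = NOT 0 = 1
m3 = m2 NOR I4 = 1 NOR 1 = 0
m4 = I3 NOR I0 = 1 NOR 0 = 0
m5 = m4 NOR m3 = 0 NOR 0 = 1
m6 = m3 NOR m1 = 0 NOR 0 = 1
m7 = I2 NOR m1 = 1 NOR 0 = 0
m8 = m2 NOR m5 = 1 NOR 1 = 0
m11 = m8 NOR I5 = 0 NOR 0 = 1
m12 = m11 NOR m7 = 1 NOR 0 = 0
m13 = m4 NOR m8 = 0 NOR 0 = 1
m14 = m12 NOR m5 = 0 NOR 1 = 0
m15 = m13 OR m14 = 1 OR 0 = 1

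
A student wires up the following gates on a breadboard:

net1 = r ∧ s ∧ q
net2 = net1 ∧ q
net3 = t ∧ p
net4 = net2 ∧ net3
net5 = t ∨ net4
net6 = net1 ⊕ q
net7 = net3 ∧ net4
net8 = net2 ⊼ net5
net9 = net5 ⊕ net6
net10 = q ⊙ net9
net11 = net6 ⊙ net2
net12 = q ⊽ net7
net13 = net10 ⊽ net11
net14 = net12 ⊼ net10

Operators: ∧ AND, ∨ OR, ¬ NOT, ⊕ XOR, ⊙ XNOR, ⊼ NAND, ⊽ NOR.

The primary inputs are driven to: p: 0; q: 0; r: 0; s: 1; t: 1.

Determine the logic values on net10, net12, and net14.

net10 = 0; net12 = 1; net14 = 1

net1 = r AND s AND q = 0 AND 1 AND 0 = 0
net2 = net1 AND q = 0 AND 0 = 0
net3 = t AND p = 1 AND 0 = 0
net4 = net2 AND net3 = 0 AND 0 = 0
net5 = t OR net4 = 1 OR 0 = 1
net6 = net1 XOR q = 0 XOR 0 = 0
net7 = net3 AND net4 = 0 AND 0 = 0
net9 = net5 XOR net6 = 1 XOR 0 = 1
net10 = q XNOR net9 = 0 XNOR 1 = 0
net12 = q NOR net7 = 0 NOR 0 = 1
net14 = net12 NAND net10 = 1 NAND 0 = 1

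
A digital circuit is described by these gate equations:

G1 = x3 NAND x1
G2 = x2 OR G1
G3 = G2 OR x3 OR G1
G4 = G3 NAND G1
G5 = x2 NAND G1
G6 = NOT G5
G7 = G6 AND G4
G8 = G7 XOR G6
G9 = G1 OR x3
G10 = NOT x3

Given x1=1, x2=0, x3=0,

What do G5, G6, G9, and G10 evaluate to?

G1 = x3 NAND x1 = 0 NAND 1 = 1
G5 = x2 NAND G1 = 0 NAND 1 = 1
G6 = NOT G5 = NOT 1 = 0
G9 = G1 OR x3 = 1 OR 0 = 1
G10 = NOT x3 = NOT 0 = 1

G5 = 1; G6 = 0; G9 = 1; G10 = 1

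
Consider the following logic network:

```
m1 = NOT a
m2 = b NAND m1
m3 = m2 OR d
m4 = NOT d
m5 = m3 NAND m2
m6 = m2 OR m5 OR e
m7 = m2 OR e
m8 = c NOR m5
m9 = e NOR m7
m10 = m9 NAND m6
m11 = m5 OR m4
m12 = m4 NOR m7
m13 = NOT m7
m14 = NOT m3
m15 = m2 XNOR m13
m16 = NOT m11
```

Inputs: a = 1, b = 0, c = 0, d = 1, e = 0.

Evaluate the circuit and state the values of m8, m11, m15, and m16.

m8 = 1, m11 = 0, m15 = 0, m16 = 1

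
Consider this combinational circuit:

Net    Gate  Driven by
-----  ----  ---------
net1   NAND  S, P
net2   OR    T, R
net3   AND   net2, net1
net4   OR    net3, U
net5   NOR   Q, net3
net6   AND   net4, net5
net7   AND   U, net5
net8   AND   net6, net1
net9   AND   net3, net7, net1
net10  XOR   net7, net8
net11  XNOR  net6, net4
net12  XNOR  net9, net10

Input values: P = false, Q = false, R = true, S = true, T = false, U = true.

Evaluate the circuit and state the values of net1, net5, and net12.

net1 = true, net5 = false, net12 = true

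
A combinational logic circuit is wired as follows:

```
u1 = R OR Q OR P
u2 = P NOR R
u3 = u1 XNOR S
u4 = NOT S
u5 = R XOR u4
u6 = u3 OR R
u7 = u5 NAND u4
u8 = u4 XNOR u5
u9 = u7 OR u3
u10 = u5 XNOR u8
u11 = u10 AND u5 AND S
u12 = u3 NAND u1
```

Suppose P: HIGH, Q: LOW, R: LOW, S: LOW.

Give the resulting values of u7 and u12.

u1 = R OR Q OR P = LOW OR LOW OR HIGH = HIGH
u3 = u1 XNOR S = HIGH XNOR LOW = LOW
u4 = NOT S = NOT LOW = HIGH
u5 = R XOR u4 = LOW XOR HIGH = HIGH
u7 = u5 NAND u4 = HIGH NAND HIGH = LOW
u12 = u3 NAND u1 = LOW NAND HIGH = HIGH

u7 = LOW, u12 = HIGH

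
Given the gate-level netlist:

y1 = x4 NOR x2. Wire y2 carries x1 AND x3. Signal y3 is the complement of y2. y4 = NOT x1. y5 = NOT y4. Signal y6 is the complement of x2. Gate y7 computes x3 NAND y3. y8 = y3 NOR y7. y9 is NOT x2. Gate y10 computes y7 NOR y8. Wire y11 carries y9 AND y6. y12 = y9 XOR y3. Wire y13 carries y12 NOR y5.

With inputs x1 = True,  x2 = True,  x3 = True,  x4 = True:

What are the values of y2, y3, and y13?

y2 = x1 AND x3 = True AND True = True
y3 = NOT y2 = NOT True = False
y4 = NOT x1 = NOT True = False
y5 = NOT y4 = NOT False = True
y9 = NOT x2 = NOT True = False
y12 = y9 XOR y3 = False XOR False = False
y13 = y12 NOR y5 = False NOR True = False

y2 = True, y3 = False, y13 = False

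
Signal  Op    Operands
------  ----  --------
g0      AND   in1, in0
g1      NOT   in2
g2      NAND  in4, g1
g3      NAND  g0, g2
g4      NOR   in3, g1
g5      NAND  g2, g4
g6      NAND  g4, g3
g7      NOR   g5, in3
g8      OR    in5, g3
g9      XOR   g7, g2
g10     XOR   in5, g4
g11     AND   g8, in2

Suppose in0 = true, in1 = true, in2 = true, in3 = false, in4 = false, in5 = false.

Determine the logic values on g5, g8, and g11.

g5 = false, g8 = false, g11 = false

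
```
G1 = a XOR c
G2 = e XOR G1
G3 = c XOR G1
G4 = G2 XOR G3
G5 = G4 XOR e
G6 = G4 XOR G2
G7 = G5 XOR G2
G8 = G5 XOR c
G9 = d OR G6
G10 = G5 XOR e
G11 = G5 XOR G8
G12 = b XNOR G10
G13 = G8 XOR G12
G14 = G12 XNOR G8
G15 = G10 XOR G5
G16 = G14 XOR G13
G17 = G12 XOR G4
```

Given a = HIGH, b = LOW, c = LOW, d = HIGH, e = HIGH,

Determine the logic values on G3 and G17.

G3 = HIGH; G17 = HIGH

G1 = a XOR c = HIGH XOR LOW = HIGH
G2 = e XOR G1 = HIGH XOR HIGH = LOW
G3 = c XOR G1 = LOW XOR HIGH = HIGH
G4 = G2 XOR G3 = LOW XOR HIGH = HIGH
G5 = G4 XOR e = HIGH XOR HIGH = LOW
G10 = G5 XOR e = LOW XOR HIGH = HIGH
G12 = b XNOR G10 = LOW XNOR HIGH = LOW
G17 = G12 XOR G4 = LOW XOR HIGH = HIGH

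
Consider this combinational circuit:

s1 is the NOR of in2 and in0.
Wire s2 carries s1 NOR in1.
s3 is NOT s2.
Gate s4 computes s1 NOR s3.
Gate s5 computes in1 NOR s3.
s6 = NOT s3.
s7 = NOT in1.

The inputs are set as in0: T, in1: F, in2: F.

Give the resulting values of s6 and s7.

s1 = in2 NOR in0 = F NOR T = F
s2 = s1 NOR in1 = F NOR F = T
s3 = NOT s2 = NOT T = F
s6 = NOT s3 = NOT F = T
s7 = NOT in1 = NOT F = T

s6 = T, s7 = T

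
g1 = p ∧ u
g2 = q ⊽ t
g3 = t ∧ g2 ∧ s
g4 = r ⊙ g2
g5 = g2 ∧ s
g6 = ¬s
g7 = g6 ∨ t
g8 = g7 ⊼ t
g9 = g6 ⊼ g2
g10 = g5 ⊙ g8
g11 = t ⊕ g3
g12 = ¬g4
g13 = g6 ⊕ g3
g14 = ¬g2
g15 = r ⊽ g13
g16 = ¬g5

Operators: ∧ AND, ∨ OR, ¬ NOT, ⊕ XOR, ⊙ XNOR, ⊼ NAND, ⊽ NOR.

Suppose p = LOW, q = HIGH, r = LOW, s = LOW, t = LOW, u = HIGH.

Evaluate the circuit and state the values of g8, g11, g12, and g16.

g8 = HIGH  g11 = LOW  g12 = LOW  g16 = HIGH

g2 = q NOR t = HIGH NOR LOW = LOW
g3 = t AND g2 AND s = LOW AND LOW AND LOW = LOW
g4 = r XNOR g2 = LOW XNOR LOW = HIGH
g5 = g2 AND s = LOW AND LOW = LOW
g6 = NOT s = NOT LOW = HIGH
g7 = g6 OR t = HIGH OR LOW = HIGH
g8 = g7 NAND t = HIGH NAND LOW = HIGH
g11 = t XOR g3 = LOW XOR LOW = LOW
g12 = NOT g4 = NOT HIGH = LOW
g16 = NOT g5 = NOT LOW = HIGH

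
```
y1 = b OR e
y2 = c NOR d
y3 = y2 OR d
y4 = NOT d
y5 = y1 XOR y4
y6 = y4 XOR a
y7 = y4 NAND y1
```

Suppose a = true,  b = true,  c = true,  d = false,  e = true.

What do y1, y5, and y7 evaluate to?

y1 = true; y5 = false; y7 = false

y1 = b OR e = true OR true = true
y4 = NOT d = NOT false = true
y5 = y1 XOR y4 = true XOR true = false
y7 = y4 NAND y1 = true NAND true = false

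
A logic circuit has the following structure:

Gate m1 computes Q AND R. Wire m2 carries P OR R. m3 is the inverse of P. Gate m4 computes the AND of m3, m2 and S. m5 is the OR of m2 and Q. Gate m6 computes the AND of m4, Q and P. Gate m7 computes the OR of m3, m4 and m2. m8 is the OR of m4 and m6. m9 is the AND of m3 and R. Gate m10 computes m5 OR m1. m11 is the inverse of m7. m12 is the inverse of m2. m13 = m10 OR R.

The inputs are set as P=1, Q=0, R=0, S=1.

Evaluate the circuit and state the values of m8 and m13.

m1 = Q AND R = 0 AND 0 = 0
m2 = P OR R = 1 OR 0 = 1
m3 = NOT P = NOT 1 = 0
m4 = m3 AND m2 AND S = 0 AND 1 AND 1 = 0
m5 = m2 OR Q = 1 OR 0 = 1
m6 = m4 AND Q AND P = 0 AND 0 AND 1 = 0
m8 = m4 OR m6 = 0 OR 0 = 0
m10 = m5 OR m1 = 1 OR 0 = 1
m13 = m10 OR R = 1 OR 0 = 1

m8 = 0, m13 = 1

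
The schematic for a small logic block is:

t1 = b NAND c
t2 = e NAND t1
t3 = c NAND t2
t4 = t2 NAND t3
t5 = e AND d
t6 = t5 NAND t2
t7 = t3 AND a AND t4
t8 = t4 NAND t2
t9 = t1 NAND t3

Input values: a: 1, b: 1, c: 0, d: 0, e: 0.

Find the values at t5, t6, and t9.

t1 = b NAND c = 1 NAND 0 = 1
t2 = e NAND t1 = 0 NAND 1 = 1
t3 = c NAND t2 = 0 NAND 1 = 1
t5 = e AND d = 0 AND 0 = 0
t6 = t5 NAND t2 = 0 NAND 1 = 1
t9 = t1 NAND t3 = 1 NAND 1 = 0

t5 = 0, t6 = 1, t9 = 0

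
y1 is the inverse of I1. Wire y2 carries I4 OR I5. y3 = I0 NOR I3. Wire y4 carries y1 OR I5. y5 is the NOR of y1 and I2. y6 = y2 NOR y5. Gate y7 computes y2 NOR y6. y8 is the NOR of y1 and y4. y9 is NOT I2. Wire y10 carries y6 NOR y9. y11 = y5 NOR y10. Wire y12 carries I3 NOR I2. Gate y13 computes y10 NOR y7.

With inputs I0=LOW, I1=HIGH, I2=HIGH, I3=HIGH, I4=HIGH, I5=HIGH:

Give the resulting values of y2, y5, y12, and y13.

y2 = HIGH, y5 = LOW, y12 = LOW, y13 = LOW

y1 = NOT I1 = NOT HIGH = LOW
y2 = I4 OR I5 = HIGH OR HIGH = HIGH
y5 = y1 NOR I2 = LOW NOR HIGH = LOW
y6 = y2 NOR y5 = HIGH NOR LOW = LOW
y7 = y2 NOR y6 = HIGH NOR LOW = LOW
y9 = NOT I2 = NOT HIGH = LOW
y10 = y6 NOR y9 = LOW NOR LOW = HIGH
y12 = I3 NOR I2 = HIGH NOR HIGH = LOW
y13 = y10 NOR y7 = HIGH NOR LOW = LOW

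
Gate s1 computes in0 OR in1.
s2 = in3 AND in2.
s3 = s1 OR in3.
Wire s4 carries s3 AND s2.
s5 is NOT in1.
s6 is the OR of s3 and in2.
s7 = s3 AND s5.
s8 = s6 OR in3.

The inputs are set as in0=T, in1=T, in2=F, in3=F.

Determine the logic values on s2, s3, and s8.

s1 = in0 OR in1 = T OR T = T
s2 = in3 AND in2 = F AND F = F
s3 = s1 OR in3 = T OR F = T
s6 = s3 OR in2 = T OR F = T
s8 = s6 OR in3 = T OR F = T

s2 = F  s3 = T  s8 = T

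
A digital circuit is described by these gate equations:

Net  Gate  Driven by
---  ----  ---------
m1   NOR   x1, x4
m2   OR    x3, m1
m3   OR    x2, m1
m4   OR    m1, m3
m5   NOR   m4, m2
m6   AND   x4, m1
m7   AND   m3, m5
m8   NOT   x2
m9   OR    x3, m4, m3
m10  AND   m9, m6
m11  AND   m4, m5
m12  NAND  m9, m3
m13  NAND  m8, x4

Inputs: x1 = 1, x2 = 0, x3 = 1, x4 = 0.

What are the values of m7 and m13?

m1 = x1 NOR x4 = 1 NOR 0 = 0
m2 = x3 OR m1 = 1 OR 0 = 1
m3 = x2 OR m1 = 0 OR 0 = 0
m4 = m1 OR m3 = 0 OR 0 = 0
m5 = m4 NOR m2 = 0 NOR 1 = 0
m7 = m3 AND m5 = 0 AND 0 = 0
m8 = NOT x2 = NOT 0 = 1
m13 = m8 NAND x4 = 1 NAND 0 = 1

m7 = 0; m13 = 1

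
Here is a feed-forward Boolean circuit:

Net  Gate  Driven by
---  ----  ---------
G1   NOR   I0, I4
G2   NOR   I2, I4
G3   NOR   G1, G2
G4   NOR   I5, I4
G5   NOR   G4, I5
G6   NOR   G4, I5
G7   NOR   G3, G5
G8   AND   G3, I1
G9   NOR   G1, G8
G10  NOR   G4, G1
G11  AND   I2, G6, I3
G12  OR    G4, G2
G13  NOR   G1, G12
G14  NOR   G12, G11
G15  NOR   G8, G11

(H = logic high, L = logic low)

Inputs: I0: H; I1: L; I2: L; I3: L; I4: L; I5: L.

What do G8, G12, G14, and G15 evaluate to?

G8 = L, G12 = H, G14 = L, G15 = H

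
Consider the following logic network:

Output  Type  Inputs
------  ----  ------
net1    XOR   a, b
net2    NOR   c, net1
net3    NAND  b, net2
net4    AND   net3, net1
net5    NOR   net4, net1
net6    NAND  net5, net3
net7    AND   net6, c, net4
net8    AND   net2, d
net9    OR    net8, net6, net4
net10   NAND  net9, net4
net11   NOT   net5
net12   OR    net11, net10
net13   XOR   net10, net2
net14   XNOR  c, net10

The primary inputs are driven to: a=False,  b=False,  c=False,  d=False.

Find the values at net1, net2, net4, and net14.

net1 = a XOR b = False XOR False = False
net2 = c NOR net1 = False NOR False = True
net3 = b NAND net2 = False NAND True = True
net4 = net3 AND net1 = True AND False = False
net5 = net4 NOR net1 = False NOR False = True
net6 = net5 NAND net3 = True NAND True = False
net8 = net2 AND d = True AND False = False
net9 = net8 OR net6 OR net4 = False OR False OR False = False
net10 = net9 NAND net4 = False NAND False = True
net14 = c XNOR net10 = False XNOR True = False

net1 = False, net2 = True, net4 = False, net14 = False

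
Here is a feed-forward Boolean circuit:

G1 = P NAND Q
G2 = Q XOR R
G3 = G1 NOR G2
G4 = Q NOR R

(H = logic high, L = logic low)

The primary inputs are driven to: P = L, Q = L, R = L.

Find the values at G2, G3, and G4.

G1 = P NAND Q = L NAND L = H
G2 = Q XOR R = L XOR L = L
G3 = G1 NOR G2 = H NOR L = L
G4 = Q NOR R = L NOR L = H

G2 = L  G3 = L  G4 = H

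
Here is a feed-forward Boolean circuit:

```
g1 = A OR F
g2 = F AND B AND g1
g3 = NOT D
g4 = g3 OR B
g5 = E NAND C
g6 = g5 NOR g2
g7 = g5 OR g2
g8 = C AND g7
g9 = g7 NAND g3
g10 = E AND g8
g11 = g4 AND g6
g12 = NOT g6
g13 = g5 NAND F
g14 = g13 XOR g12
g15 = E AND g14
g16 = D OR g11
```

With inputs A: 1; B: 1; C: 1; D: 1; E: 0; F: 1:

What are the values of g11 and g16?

g1 = A OR F = 1 OR 1 = 1
g2 = F AND B AND g1 = 1 AND 1 AND 1 = 1
g3 = NOT D = NOT 1 = 0
g4 = g3 OR B = 0 OR 1 = 1
g5 = E NAND C = 0 NAND 1 = 1
g6 = g5 NOR g2 = 1 NOR 1 = 0
g11 = g4 AND g6 = 1 AND 0 = 0
g16 = D OR g11 = 1 OR 0 = 1

g11 = 0; g16 = 1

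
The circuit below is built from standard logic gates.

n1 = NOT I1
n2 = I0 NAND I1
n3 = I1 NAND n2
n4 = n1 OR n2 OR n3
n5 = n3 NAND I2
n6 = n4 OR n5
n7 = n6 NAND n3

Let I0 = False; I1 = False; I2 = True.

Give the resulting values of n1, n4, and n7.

n1 = True; n4 = True; n7 = False

n1 = NOT I1 = NOT False = True
n2 = I0 NAND I1 = False NAND False = True
n3 = I1 NAND n2 = False NAND True = True
n4 = n1 OR n2 OR n3 = True OR True OR True = True
n5 = n3 NAND I2 = True NAND True = False
n6 = n4 OR n5 = True OR False = True
n7 = n6 NAND n3 = True NAND True = False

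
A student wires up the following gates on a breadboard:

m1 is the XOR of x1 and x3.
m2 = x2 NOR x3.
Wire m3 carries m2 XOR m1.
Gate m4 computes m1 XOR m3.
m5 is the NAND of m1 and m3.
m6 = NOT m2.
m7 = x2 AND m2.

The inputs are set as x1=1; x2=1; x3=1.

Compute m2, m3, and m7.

m2 = 0  m3 = 0  m7 = 0

m1 = x1 XOR x3 = 1 XOR 1 = 0
m2 = x2 NOR x3 = 1 NOR 1 = 0
m3 = m2 XOR m1 = 0 XOR 0 = 0
m7 = x2 AND m2 = 1 AND 0 = 0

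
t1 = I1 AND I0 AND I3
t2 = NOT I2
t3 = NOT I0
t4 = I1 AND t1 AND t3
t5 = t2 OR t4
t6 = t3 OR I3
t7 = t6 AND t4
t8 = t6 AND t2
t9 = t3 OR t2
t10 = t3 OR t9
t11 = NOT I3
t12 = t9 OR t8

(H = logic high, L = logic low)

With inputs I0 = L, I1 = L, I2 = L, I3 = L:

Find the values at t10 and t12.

t10 = H; t12 = H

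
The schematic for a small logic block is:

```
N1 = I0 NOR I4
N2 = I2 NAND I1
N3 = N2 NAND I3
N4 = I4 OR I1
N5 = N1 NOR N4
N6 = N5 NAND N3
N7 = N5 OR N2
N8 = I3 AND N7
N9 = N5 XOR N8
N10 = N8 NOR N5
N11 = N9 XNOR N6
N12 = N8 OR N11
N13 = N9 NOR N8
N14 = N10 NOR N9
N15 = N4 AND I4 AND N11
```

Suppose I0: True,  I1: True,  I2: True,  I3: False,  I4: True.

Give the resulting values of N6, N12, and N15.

N1 = I0 NOR I4 = True NOR True = False
N2 = I2 NAND I1 = True NAND True = False
N3 = N2 NAND I3 = False NAND False = True
N4 = I4 OR I1 = True OR True = True
N5 = N1 NOR N4 = False NOR True = False
N6 = N5 NAND N3 = False NAND True = True
N7 = N5 OR N2 = False OR False = False
N8 = I3 AND N7 = False AND False = False
N9 = N5 XOR N8 = False XOR False = False
N11 = N9 XNOR N6 = False XNOR True = False
N12 = N8 OR N11 = False OR False = False
N15 = N4 AND I4 AND N11 = True AND True AND False = False

N6 = True, N12 = False, N15 = False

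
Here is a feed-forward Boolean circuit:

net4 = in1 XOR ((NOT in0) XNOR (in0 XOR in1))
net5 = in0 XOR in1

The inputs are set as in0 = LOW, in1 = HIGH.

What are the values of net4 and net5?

net4 = HIGH XOR ((NOT LOW) XNOR (LOW XOR HIGH)) = LOW
net5 = LOW XOR HIGH = HIGH

net4 = LOW; net5 = HIGH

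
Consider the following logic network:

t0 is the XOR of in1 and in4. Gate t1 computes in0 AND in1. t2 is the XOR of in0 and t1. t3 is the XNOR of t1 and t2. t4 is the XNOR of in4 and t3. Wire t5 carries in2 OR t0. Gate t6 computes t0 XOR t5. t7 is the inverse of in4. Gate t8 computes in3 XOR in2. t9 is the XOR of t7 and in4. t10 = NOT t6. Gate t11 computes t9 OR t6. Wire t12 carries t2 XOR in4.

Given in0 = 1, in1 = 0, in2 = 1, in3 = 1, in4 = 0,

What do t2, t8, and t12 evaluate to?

t2 = 1, t8 = 0, t12 = 1

t1 = in0 AND in1 = 1 AND 0 = 0
t2 = in0 XOR t1 = 1 XOR 0 = 1
t8 = in3 XOR in2 = 1 XOR 1 = 0
t12 = t2 XOR in4 = 1 XOR 0 = 1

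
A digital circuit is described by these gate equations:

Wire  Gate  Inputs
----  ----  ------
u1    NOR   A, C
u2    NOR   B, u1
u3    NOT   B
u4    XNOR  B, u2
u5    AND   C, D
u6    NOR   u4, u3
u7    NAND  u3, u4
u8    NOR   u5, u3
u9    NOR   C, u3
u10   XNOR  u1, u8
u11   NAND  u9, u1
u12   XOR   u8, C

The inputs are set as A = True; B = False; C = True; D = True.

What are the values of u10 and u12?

u10 = True, u12 = True

u1 = A NOR C = True NOR True = False
u3 = NOT B = NOT False = True
u5 = C AND D = True AND True = True
u8 = u5 NOR u3 = True NOR True = False
u10 = u1 XNOR u8 = False XNOR False = True
u12 = u8 XOR C = False XOR True = True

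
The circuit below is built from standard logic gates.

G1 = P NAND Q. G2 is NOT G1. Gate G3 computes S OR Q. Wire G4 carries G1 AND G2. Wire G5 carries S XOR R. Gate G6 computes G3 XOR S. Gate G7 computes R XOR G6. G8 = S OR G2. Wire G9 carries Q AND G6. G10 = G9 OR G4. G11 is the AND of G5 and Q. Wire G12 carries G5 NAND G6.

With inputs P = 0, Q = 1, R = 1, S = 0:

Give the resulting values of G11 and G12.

G11 = 1, G12 = 0

G3 = S OR Q = 0 OR 1 = 1
G5 = S XOR R = 0 XOR 1 = 1
G6 = G3 XOR S = 1 XOR 0 = 1
G11 = G5 AND Q = 1 AND 1 = 1
G12 = G5 NAND G6 = 1 NAND 1 = 0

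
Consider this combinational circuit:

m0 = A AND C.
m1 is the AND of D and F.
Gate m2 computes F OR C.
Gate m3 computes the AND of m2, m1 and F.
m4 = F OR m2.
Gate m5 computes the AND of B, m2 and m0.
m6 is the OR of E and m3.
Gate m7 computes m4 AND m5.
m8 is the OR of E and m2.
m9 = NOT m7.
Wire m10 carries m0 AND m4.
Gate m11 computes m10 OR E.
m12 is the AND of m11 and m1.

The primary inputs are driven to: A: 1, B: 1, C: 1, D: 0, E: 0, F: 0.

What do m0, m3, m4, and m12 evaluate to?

m0 = 1, m3 = 0, m4 = 1, m12 = 0

m0 = A AND C = 1 AND 1 = 1
m1 = D AND F = 0 AND 0 = 0
m2 = F OR C = 0 OR 1 = 1
m3 = m2 AND m1 AND F = 1 AND 0 AND 0 = 0
m4 = F OR m2 = 0 OR 1 = 1
m10 = m0 AND m4 = 1 AND 1 = 1
m11 = m10 OR E = 1 OR 0 = 1
m12 = m11 AND m1 = 1 AND 0 = 0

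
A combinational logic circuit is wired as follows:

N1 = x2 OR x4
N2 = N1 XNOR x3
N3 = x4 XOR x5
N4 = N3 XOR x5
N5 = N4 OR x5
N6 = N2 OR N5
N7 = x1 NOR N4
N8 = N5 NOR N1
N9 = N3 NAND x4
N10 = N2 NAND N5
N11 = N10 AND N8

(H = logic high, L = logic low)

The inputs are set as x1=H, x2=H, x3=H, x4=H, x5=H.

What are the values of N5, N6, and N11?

N5 = H  N6 = H  N11 = L

N1 = x2 OR x4 = H OR H = H
N2 = N1 XNOR x3 = H XNOR H = H
N3 = x4 XOR x5 = H XOR H = L
N4 = N3 XOR x5 = L XOR H = H
N5 = N4 OR x5 = H OR H = H
N6 = N2 OR N5 = H OR H = H
N8 = N5 NOR N1 = H NOR H = L
N10 = N2 NAND N5 = H NAND H = L
N11 = N10 AND N8 = L AND L = L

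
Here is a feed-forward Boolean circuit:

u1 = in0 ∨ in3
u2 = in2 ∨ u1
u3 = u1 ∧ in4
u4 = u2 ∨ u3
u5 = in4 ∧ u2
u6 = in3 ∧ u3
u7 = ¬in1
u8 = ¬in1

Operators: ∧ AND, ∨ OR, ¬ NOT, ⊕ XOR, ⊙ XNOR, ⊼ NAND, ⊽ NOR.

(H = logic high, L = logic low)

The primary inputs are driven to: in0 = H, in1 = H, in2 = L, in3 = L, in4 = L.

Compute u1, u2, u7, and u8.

u1 = H, u2 = H, u7 = L, u8 = L

u1 = in0 OR in3 = H OR L = H
u2 = in2 OR u1 = L OR H = H
u7 = NOT in1 = NOT H = L
u8 = NOT in1 = NOT H = L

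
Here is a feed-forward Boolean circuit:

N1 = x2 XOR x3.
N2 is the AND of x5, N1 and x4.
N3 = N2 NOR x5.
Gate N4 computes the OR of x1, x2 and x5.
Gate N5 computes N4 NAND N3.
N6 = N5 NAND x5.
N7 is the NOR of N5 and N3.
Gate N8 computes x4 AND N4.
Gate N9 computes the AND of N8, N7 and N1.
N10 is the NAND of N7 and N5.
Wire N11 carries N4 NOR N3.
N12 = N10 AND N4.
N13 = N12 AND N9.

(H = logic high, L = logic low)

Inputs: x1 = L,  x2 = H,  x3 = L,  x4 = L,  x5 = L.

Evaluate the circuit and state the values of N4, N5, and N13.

N4 = H, N5 = L, N13 = L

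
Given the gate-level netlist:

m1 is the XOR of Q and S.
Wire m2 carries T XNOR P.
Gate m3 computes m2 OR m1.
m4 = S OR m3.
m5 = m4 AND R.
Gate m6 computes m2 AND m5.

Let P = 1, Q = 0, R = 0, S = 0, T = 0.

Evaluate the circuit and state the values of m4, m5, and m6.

m4 = 0, m5 = 0, m6 = 0

m1 = Q XOR S = 0 XOR 0 = 0
m2 = T XNOR P = 0 XNOR 1 = 0
m3 = m2 OR m1 = 0 OR 0 = 0
m4 = S OR m3 = 0 OR 0 = 0
m5 = m4 AND R = 0 AND 0 = 0
m6 = m2 AND m5 = 0 AND 0 = 0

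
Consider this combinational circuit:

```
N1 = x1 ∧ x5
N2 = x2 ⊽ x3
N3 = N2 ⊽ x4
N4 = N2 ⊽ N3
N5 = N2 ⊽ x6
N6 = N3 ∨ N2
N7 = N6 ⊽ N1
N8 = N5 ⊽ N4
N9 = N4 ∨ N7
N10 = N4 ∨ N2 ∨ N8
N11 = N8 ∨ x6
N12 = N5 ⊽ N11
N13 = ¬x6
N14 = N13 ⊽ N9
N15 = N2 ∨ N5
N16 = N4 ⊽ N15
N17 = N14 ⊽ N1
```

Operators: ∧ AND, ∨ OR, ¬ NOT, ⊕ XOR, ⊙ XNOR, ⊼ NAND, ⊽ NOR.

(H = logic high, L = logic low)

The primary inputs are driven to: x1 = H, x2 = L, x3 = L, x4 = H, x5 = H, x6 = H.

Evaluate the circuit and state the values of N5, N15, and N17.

N5 = L, N15 = H, N17 = L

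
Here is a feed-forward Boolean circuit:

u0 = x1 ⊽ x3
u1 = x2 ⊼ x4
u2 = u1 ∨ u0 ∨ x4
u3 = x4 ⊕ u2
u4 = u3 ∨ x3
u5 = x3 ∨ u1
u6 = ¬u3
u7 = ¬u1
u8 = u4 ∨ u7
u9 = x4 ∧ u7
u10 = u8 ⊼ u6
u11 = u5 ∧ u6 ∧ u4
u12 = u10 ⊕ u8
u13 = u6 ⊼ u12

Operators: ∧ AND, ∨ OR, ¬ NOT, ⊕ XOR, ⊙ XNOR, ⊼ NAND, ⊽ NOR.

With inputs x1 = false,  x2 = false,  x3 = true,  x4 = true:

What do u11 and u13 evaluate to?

u11 = true, u13 = false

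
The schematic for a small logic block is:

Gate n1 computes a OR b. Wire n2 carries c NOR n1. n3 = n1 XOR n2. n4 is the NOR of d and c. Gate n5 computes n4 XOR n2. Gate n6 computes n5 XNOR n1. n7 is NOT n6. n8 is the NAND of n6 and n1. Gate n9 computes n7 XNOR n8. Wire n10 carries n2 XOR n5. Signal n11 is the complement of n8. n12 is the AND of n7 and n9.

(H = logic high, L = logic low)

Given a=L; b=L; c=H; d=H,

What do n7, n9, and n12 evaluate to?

n1 = a OR b = L OR L = L
n2 = c NOR n1 = H NOR L = L
n4 = d NOR c = H NOR H = L
n5 = n4 XOR n2 = L XOR L = L
n6 = n5 XNOR n1 = L XNOR L = H
n7 = NOT n6 = NOT H = L
n8 = n6 NAND n1 = H NAND L = H
n9 = n7 XNOR n8 = L XNOR H = L
n12 = n7 AND n9 = L AND L = L

n7 = L, n9 = L, n12 = L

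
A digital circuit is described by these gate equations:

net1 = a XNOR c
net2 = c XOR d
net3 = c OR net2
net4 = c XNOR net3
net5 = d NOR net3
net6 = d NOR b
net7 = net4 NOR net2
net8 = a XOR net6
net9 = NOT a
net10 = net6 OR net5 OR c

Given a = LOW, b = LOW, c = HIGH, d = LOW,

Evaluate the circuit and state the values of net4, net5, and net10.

net4 = HIGH  net5 = LOW  net10 = HIGH

net2 = c XOR d = HIGH XOR LOW = HIGH
net3 = c OR net2 = HIGH OR HIGH = HIGH
net4 = c XNOR net3 = HIGH XNOR HIGH = HIGH
net5 = d NOR net3 = LOW NOR HIGH = LOW
net6 = d NOR b = LOW NOR LOW = HIGH
net10 = net6 OR net5 OR c = HIGH OR LOW OR HIGH = HIGH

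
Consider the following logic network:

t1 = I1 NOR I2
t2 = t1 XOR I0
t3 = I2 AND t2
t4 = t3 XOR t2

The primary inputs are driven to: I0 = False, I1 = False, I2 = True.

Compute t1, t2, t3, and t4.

t1 = I1 NOR I2 = False NOR True = False
t2 = t1 XOR I0 = False XOR False = False
t3 = I2 AND t2 = True AND False = False
t4 = t3 XOR t2 = False XOR False = False

t1 = False, t2 = False, t3 = False, t4 = False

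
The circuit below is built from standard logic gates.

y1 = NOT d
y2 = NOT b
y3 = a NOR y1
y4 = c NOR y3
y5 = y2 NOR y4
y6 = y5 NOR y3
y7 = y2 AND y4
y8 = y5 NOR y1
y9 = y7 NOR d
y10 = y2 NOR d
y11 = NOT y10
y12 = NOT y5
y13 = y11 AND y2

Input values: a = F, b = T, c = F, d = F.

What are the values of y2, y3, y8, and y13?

y1 = NOT d = NOT F = T
y2 = NOT b = NOT T = F
y3 = a NOR y1 = F NOR T = F
y4 = c NOR y3 = F NOR F = T
y5 = y2 NOR y4 = F NOR T = F
y8 = y5 NOR y1 = F NOR T = F
y10 = y2 NOR d = F NOR F = T
y11 = NOT y10 = NOT T = F
y13 = y11 AND y2 = F AND F = F

y2 = F  y3 = F  y8 = F  y13 = F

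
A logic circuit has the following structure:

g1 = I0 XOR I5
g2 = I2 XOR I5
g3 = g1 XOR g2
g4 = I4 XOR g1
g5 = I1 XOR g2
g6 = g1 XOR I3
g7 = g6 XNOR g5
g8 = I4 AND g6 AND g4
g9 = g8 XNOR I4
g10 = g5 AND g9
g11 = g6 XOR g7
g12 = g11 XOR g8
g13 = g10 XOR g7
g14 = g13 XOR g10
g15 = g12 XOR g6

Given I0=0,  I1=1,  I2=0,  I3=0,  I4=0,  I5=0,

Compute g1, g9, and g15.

g1 = 0, g9 = 1, g15 = 0

g1 = I0 XOR I5 = 0 XOR 0 = 0
g2 = I2 XOR I5 = 0 XOR 0 = 0
g4 = I4 XOR g1 = 0 XOR 0 = 0
g5 = I1 XOR g2 = 1 XOR 0 = 1
g6 = g1 XOR I3 = 0 XOR 0 = 0
g7 = g6 XNOR g5 = 0 XNOR 1 = 0
g8 = I4 AND g6 AND g4 = 0 AND 0 AND 0 = 0
g9 = g8 XNOR I4 = 0 XNOR 0 = 1
g11 = g6 XOR g7 = 0 XOR 0 = 0
g12 = g11 XOR g8 = 0 XOR 0 = 0
g15 = g12 XOR g6 = 0 XOR 0 = 0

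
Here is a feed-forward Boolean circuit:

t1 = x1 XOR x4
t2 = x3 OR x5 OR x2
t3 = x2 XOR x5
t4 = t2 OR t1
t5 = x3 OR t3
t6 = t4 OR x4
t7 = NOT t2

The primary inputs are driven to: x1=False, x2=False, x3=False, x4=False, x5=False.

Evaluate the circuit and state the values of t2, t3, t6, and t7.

t1 = x1 XOR x4 = False XOR False = False
t2 = x3 OR x5 OR x2 = False OR False OR False = False
t3 = x2 XOR x5 = False XOR False = False
t4 = t2 OR t1 = False OR False = False
t6 = t4 OR x4 = False OR False = False
t7 = NOT t2 = NOT False = True

t2 = False  t3 = False  t6 = False  t7 = True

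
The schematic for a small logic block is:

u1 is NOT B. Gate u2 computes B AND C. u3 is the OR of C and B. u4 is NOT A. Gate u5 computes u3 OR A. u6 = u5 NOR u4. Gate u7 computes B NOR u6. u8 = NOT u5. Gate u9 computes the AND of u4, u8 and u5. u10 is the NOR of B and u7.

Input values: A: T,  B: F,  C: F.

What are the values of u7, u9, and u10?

u7 = T; u9 = F; u10 = F

u3 = C OR B = F OR F = F
u4 = NOT A = NOT T = F
u5 = u3 OR A = F OR T = T
u6 = u5 NOR u4 = T NOR F = F
u7 = B NOR u6 = F NOR F = T
u8 = NOT u5 = NOT T = F
u9 = u4 AND u8 AND u5 = F AND F AND T = F
u10 = B NOR u7 = F NOR T = F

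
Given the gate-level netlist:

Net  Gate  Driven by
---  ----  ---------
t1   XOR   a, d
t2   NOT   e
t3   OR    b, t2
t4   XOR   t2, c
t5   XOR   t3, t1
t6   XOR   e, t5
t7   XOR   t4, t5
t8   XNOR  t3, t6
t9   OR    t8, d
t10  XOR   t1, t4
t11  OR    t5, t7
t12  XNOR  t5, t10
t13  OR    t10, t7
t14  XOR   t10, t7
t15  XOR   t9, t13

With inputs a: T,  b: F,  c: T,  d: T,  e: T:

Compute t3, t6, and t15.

t3 = F  t6 = T  t15 = F

t1 = a XOR d = T XOR T = F
t2 = NOT e = NOT T = F
t3 = b OR t2 = F OR F = F
t4 = t2 XOR c = F XOR T = T
t5 = t3 XOR t1 = F XOR F = F
t6 = e XOR t5 = T XOR F = T
t7 = t4 XOR t5 = T XOR F = T
t8 = t3 XNOR t6 = F XNOR T = F
t9 = t8 OR d = F OR T = T
t10 = t1 XOR t4 = F XOR T = T
t13 = t10 OR t7 = T OR T = T
t15 = t9 XOR t13 = T XOR T = F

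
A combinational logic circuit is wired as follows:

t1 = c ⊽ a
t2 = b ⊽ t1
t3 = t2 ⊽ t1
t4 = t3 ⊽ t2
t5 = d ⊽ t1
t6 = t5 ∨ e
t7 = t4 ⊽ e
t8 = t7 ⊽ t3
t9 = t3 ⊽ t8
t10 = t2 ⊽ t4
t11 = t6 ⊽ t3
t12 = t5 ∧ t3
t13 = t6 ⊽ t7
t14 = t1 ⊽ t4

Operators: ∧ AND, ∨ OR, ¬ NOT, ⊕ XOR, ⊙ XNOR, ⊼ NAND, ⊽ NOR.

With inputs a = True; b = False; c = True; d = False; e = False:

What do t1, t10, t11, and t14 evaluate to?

t1 = False, t10 = False, t11 = False, t14 = True

t1 = c NOR a = True NOR True = False
t2 = b NOR t1 = False NOR False = True
t3 = t2 NOR t1 = True NOR False = False
t4 = t3 NOR t2 = False NOR True = False
t5 = d NOR t1 = False NOR False = True
t6 = t5 OR e = True OR False = True
t10 = t2 NOR t4 = True NOR False = False
t11 = t6 NOR t3 = True NOR False = False
t14 = t1 NOR t4 = False NOR False = True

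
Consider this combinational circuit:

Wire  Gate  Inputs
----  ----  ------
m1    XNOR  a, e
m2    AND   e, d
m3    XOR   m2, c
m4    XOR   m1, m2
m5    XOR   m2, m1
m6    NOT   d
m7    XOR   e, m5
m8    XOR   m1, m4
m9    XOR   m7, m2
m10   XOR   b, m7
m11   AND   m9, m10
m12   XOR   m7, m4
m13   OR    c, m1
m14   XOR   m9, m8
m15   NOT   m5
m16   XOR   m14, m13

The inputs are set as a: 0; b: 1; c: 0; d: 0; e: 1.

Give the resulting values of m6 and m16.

m6 = 1, m16 = 1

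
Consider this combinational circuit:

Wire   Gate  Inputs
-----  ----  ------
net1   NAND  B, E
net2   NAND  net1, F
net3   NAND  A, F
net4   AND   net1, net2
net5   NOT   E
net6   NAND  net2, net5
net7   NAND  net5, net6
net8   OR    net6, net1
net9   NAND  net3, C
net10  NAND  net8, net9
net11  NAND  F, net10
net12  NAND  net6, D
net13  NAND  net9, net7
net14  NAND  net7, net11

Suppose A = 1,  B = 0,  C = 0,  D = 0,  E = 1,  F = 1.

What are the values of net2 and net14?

net2 = 0; net14 = 0

net1 = B NAND E = 0 NAND 1 = 1
net2 = net1 NAND F = 1 NAND 1 = 0
net3 = A NAND F = 1 NAND 1 = 0
net5 = NOT E = NOT 1 = 0
net6 = net2 NAND net5 = 0 NAND 0 = 1
net7 = net5 NAND net6 = 0 NAND 1 = 1
net8 = net6 OR net1 = 1 OR 1 = 1
net9 = net3 NAND C = 0 NAND 0 = 1
net10 = net8 NAND net9 = 1 NAND 1 = 0
net11 = F NAND net10 = 1 NAND 0 = 1
net14 = net7 NAND net11 = 1 NAND 1 = 0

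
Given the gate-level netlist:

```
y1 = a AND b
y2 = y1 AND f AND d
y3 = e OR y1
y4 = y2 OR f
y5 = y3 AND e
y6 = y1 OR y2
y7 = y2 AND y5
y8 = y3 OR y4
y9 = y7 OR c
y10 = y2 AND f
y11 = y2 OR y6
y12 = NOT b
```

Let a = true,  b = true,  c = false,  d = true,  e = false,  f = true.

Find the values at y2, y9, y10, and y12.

y1 = a AND b = true AND true = true
y2 = y1 AND f AND d = true AND true AND true = true
y3 = e OR y1 = false OR true = true
y5 = y3 AND e = true AND false = false
y7 = y2 AND y5 = true AND false = false
y9 = y7 OR c = false OR false = false
y10 = y2 AND f = true AND true = true
y12 = NOT b = NOT true = false

y2 = true  y9 = false  y10 = true  y12 = false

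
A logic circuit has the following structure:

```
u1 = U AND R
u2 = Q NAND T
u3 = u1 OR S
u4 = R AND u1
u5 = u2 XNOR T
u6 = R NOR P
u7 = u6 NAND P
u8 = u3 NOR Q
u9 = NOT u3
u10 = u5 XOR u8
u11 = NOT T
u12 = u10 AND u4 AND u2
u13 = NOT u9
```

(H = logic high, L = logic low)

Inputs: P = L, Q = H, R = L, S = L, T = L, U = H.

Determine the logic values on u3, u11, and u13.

u1 = U AND R = H AND L = L
u3 = u1 OR S = L OR L = L
u9 = NOT u3 = NOT L = H
u11 = NOT T = NOT L = H
u13 = NOT u9 = NOT H = L

u3 = L; u11 = H; u13 = L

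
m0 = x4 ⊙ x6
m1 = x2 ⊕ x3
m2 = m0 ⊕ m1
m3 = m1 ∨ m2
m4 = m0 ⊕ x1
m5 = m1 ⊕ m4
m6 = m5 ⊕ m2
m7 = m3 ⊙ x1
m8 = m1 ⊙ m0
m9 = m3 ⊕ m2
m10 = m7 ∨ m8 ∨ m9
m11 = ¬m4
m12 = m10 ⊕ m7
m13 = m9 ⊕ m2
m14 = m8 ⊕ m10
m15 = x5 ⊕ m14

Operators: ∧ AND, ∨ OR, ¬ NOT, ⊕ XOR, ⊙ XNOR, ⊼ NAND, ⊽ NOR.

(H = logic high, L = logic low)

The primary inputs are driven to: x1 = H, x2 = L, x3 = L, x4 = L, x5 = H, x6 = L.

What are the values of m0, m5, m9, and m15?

m0 = H; m5 = L; m9 = L; m15 = L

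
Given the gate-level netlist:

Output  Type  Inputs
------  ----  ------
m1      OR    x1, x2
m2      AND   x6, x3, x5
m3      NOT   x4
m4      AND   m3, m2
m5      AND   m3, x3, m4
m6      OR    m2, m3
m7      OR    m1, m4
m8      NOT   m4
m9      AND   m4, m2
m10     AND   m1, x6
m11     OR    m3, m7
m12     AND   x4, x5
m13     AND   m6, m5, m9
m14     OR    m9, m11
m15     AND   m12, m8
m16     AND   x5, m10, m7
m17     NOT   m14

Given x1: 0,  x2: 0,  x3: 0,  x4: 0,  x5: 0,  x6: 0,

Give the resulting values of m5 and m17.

m5 = 0; m17 = 0

m1 = x1 OR x2 = 0 OR 0 = 0
m2 = x6 AND x3 AND x5 = 0 AND 0 AND 0 = 0
m3 = NOT x4 = NOT 0 = 1
m4 = m3 AND m2 = 1 AND 0 = 0
m5 = m3 AND x3 AND m4 = 1 AND 0 AND 0 = 0
m7 = m1 OR m4 = 0 OR 0 = 0
m9 = m4 AND m2 = 0 AND 0 = 0
m11 = m3 OR m7 = 1 OR 0 = 1
m14 = m9 OR m11 = 0 OR 1 = 1
m17 = NOT m14 = NOT 1 = 0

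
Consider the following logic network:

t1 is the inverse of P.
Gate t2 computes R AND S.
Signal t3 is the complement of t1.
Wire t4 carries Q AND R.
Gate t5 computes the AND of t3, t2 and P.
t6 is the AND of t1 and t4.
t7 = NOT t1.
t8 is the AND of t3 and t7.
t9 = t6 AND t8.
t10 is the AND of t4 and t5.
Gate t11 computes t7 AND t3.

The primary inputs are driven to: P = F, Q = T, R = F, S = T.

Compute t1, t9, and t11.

t1 = NOT P = NOT F = T
t3 = NOT t1 = NOT T = F
t4 = Q AND R = T AND F = F
t6 = t1 AND t4 = T AND F = F
t7 = NOT t1 = NOT T = F
t8 = t3 AND t7 = F AND F = F
t9 = t6 AND t8 = F AND F = F
t11 = t7 AND t3 = F AND F = F

t1 = T; t9 = F; t11 = F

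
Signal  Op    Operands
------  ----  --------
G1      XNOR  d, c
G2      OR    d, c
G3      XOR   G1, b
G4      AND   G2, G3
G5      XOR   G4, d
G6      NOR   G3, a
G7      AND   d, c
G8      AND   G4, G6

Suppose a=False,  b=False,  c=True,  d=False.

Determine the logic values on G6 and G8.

G6 = True, G8 = False

G1 = d XNOR c = False XNOR True = False
G2 = d OR c = False OR True = True
G3 = G1 XOR b = False XOR False = False
G4 = G2 AND G3 = True AND False = False
G6 = G3 NOR a = False NOR False = True
G8 = G4 AND G6 = False AND True = False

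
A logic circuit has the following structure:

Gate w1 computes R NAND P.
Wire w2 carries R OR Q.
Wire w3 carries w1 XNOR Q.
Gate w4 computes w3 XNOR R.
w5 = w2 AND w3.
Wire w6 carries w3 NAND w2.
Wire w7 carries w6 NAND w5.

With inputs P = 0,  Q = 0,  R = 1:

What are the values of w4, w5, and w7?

w1 = R NAND P = 1 NAND 0 = 1
w2 = R OR Q = 1 OR 0 = 1
w3 = w1 XNOR Q = 1 XNOR 0 = 0
w4 = w3 XNOR R = 0 XNOR 1 = 0
w5 = w2 AND w3 = 1 AND 0 = 0
w6 = w3 NAND w2 = 0 NAND 1 = 1
w7 = w6 NAND w5 = 1 NAND 0 = 1

w4 = 0; w5 = 0; w7 = 1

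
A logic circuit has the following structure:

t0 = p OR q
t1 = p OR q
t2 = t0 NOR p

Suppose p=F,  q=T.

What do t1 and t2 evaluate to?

t1 = T, t2 = F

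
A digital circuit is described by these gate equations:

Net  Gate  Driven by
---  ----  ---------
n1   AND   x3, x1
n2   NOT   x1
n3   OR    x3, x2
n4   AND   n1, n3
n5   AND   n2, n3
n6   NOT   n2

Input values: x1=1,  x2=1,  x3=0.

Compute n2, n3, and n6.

n2 = NOT x1 = NOT 1 = 0
n3 = x3 OR x2 = 0 OR 1 = 1
n6 = NOT n2 = NOT 0 = 1

n2 = 0; n3 = 1; n6 = 1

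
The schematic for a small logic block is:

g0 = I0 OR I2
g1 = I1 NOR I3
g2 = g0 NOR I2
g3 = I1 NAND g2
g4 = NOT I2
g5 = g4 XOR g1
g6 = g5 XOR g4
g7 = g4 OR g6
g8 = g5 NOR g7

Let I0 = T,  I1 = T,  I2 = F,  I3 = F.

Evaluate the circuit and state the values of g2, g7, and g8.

g2 = F, g7 = T, g8 = F

g0 = I0 OR I2 = T OR F = T
g1 = I1 NOR I3 = T NOR F = F
g2 = g0 NOR I2 = T NOR F = F
g4 = NOT I2 = NOT F = T
g5 = g4 XOR g1 = T XOR F = T
g6 = g5 XOR g4 = T XOR T = F
g7 = g4 OR g6 = T OR F = T
g8 = g5 NOR g7 = T NOR T = F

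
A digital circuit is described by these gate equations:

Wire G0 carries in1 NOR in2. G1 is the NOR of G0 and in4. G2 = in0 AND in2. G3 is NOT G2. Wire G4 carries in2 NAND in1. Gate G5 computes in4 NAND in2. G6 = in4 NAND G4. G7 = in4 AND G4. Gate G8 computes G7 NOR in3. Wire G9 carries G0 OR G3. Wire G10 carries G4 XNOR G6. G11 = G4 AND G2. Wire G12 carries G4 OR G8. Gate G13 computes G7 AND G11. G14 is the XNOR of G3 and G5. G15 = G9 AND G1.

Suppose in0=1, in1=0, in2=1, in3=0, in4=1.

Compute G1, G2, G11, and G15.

G0 = in1 NOR in2 = 0 NOR 1 = 0
G1 = G0 NOR in4 = 0 NOR 1 = 0
G2 = in0 AND in2 = 1 AND 1 = 1
G3 = NOT G2 = NOT 1 = 0
G4 = in2 NAND in1 = 1 NAND 0 = 1
G9 = G0 OR G3 = 0 OR 0 = 0
G11 = G4 AND G2 = 1 AND 1 = 1
G15 = G9 AND G1 = 0 AND 0 = 0

G1 = 0  G2 = 1  G11 = 1  G15 = 0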